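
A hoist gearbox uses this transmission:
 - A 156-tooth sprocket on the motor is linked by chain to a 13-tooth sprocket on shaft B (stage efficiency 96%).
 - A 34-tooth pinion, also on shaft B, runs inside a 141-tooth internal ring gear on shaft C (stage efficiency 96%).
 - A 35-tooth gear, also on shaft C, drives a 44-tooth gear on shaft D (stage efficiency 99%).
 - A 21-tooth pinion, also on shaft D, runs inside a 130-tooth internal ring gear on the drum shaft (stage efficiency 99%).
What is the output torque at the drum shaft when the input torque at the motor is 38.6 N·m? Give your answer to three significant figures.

chain 13/156 = 0.083333 → τ = 38.6·0.083333·0.96 = 3.088 N·m
internal gear 141/34 = 4.1471 → τ = 3.088·4.1471·0.96 = 12.294 N·m
gear mesh 44/35 = 1.2571 → τ = 12.294·1.2571·0.99 = 15.301 N·m
internal gear 130/21 = 6.1905 → τ = 15.301·6.1905·0.99 = 93.771 N·m

93.8 N·m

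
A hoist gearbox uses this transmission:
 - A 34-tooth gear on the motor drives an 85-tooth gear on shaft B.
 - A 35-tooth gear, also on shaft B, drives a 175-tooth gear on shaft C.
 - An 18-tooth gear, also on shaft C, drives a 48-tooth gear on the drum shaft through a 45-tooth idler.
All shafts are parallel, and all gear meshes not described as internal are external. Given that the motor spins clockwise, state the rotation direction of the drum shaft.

the motor → shaft B: external mesh, 1 reversal → CCW.
shaft B → shaft C: external mesh, 1 reversal → CW.
shaft C → the drum shaft: driver → idler → driven is 2 external meshes, 2 reversals → CW.
4 reversals in total — an even number — so the drum shaft turns the same way as the motor.

clockwise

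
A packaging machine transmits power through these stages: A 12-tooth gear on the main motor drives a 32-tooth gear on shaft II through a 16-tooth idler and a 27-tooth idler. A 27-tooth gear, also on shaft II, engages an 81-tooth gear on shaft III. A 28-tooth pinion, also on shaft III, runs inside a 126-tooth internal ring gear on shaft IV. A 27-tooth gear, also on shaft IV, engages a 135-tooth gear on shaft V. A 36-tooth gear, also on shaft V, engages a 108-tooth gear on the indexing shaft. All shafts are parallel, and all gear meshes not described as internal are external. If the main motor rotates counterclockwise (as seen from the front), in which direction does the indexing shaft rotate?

counterclockwise

the main motor → shaft II: driver → idler → idler → driven is 3 external meshes, 3 reversals → CW.
shaft II → shaft III: external mesh, 1 reversal → CCW.
shaft III → shaft IV: internal mesh, same direction → CCW.
shaft IV → shaft V: external mesh, 1 reversal → CW.
shaft V → the indexing shaft: external mesh, 1 reversal → CCW.
6 reversals in total — an even number — so the indexing shaft turns the same way as the main motor.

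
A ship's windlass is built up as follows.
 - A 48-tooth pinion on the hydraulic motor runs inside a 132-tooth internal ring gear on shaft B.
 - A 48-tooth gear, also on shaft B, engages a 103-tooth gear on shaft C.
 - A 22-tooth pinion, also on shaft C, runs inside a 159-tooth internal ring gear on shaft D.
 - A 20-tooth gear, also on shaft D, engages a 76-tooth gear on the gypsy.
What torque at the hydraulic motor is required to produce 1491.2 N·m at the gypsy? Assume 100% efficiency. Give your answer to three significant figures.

Overall ratio R = 2.75 × 2.1458 × 7.2273 × 3.8 = 162.06.
Input torque = output torque / R = 1491.2 / 162.06 = 9.2013 N·m.

9.20 N·m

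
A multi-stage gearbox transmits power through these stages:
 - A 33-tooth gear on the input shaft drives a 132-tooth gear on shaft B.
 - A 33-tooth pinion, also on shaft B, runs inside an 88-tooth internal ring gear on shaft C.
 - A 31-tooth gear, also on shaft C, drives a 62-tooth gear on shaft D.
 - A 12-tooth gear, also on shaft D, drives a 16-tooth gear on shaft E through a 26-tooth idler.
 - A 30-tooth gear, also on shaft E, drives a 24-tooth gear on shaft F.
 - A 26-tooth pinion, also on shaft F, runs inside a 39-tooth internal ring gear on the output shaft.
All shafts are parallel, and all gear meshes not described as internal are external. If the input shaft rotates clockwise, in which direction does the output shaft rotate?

the input shaft → shaft B: external mesh, 1 reversal → CCW.
shaft B → shaft C: internal mesh, same direction → CCW.
shaft C → shaft D: external mesh, 1 reversal → CW.
shaft D → shaft E: driver → idler → driven is 2 external meshes, 2 reversals → CW.
shaft E → shaft F: external mesh, 1 reversal → CCW.
shaft F → the output shaft: internal mesh, same direction → CCW.
5 reversals in total — an odd number — so the output shaft turns opposite to the input shaft.

counterclockwise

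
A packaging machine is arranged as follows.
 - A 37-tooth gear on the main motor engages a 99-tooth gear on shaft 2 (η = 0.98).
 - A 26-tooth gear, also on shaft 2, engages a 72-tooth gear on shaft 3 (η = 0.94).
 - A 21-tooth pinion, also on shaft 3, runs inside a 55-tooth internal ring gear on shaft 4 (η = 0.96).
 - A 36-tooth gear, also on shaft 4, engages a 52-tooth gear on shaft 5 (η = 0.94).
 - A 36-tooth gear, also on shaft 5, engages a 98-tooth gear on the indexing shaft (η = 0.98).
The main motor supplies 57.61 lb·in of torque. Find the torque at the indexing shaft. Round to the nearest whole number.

3581 lb·in

After the gear mesh (99/37): 57.61 × 2.6757 × 0.98 = 151.06 lb·in
After the gear mesh (72/26): 151.06 × 2.7692 × 0.94 = 393.23 lb·in
After the internal gear (55/21): 393.23 × 2.619 × 0.96 = 988.69 lb·in
After the gear mesh (52/36): 988.69 × 1.4444 × 0.94 = 1342.4 lb·in
After the gear mesh (98/36): 1342.4 × 2.7222 × 0.98 = 3581.3 lb·in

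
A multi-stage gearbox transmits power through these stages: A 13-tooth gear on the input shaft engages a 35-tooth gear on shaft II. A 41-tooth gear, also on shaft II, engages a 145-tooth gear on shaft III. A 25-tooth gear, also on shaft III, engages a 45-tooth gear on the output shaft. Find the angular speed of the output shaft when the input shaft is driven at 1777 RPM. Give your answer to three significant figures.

104 RPM

gear mesh 35/13 = 2.6923 → 1777/2.6923 = 660.03 RPM
gear mesh 145/41 = 3.5366 → 660.03/3.5366 = 186.63 RPM
gear mesh 45/25 = 1.8 → 186.63/1.8 = 103.68 RPM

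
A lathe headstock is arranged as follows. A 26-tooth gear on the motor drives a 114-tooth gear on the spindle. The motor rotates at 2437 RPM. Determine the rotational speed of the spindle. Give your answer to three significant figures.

556 RPM

Gear mesh: ratio = 114/26 = 4.3846, so the spindle turns at 2437 / 4.3846 = 555.81 RPM.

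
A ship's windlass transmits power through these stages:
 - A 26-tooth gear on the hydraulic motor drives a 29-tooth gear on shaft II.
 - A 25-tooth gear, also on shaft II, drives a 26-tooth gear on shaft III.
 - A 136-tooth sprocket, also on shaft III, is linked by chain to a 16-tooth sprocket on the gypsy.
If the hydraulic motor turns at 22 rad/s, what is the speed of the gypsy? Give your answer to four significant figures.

the hydraulic motor → shaft II (gear mesh, 29/26): 22 ÷ 1.1154 = 19.724 rad/s
shaft II → shaft III (gear mesh, 26/25): 19.724 ÷ 1.04 = 18.966 rad/s
shaft III → the gypsy (chain, 16/136): 18.966 ÷ 0.11765 = 161.21 rad/s

161.2 rad/s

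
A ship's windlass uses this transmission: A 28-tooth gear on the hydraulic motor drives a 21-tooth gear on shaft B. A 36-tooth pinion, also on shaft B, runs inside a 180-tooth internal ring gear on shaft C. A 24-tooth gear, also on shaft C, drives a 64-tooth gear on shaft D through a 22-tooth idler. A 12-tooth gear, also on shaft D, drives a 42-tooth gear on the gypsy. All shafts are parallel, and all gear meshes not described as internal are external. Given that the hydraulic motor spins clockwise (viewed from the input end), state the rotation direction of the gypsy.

clockwise

the hydraulic motor → shaft B: external mesh, 1 reversal → CCW.
shaft B → shaft C: internal mesh, same direction → CCW.
shaft C → shaft D: driver → idler → driven is 2 external meshes, 2 reversals → CCW.
shaft D → the gypsy: external mesh, 1 reversal → CW.
4 reversals in total — an even number — so the gypsy turns the same way as the hydraulic motor.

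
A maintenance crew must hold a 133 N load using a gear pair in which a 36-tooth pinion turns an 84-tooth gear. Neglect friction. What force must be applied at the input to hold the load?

Gear pair MA = 84/36 = 2.3333.
Effort = load / MA = 133 / 2.3333 = 57 N.

57 N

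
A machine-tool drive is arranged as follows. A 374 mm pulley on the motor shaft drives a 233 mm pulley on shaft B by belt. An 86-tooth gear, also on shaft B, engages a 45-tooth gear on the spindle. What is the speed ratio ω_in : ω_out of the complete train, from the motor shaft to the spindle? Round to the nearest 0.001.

Each stage contributes driven/driver: belt 233/374 = 0.62299, gear mesh 45/86 = 0.52326.
Overall: 0.62299 × 0.52326 = 0.32599.

0.326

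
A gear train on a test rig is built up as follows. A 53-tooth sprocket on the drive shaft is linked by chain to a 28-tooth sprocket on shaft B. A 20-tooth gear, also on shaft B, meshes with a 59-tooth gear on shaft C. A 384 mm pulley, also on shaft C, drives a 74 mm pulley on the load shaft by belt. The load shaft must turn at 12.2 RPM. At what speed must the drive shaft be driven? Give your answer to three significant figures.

3.66 RPM

Overall ratio R = 0.5283 × 2.95 × 0.19271 = 0.30033.
Required input speed = output speed × R = 12.2 × 0.30033 = 3.6641 RPM.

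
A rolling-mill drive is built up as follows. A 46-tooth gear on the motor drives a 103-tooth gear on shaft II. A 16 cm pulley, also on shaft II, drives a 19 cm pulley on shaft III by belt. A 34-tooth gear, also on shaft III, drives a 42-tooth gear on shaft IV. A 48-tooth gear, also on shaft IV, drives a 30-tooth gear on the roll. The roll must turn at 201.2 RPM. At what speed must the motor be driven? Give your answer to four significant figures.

Overall ratio R = 2.2391 × 1.1875 × 1.2353 × 0.625 = 2.0529.
Required input speed = output speed × R = 201.2 × 2.0529 = 413.04 RPM.

413.0 RPM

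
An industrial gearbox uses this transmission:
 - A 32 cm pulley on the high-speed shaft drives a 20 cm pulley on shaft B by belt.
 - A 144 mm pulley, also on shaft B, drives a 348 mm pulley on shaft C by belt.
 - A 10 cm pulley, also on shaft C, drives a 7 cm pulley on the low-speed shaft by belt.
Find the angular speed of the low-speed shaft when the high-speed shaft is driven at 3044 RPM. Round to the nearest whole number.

the high-speed shaft → shaft B (belt, 20/32): 3044 ÷ 0.625 = 4870.4 RPM
shaft B → shaft C (belt, 348/144): 4870.4 ÷ 2.4167 = 2015.3 RPM
shaft C → the low-speed shaft (belt, 7/10): 2015.3 ÷ 0.7 = 2879.1 RPM

2879 RPM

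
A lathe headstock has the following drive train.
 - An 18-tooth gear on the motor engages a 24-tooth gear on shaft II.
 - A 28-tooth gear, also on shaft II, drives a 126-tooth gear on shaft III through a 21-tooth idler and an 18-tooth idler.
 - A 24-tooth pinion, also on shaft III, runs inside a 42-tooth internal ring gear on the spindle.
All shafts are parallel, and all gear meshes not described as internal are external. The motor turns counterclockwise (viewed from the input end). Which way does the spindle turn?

counterclockwise

the motor → shaft II: external mesh, 1 reversal → CW.
shaft II → shaft III: driver → idler → idler → driven is 3 external meshes, 3 reversals → CCW.
shaft III → the spindle: internal mesh, same direction → CCW.
4 reversals in total — an even number — so the spindle turns the same way as the motor.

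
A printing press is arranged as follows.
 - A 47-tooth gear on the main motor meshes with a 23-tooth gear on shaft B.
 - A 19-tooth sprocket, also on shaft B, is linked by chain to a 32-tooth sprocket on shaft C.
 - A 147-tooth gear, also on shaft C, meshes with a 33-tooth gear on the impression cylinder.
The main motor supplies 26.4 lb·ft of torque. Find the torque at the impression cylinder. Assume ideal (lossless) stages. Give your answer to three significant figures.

4.88 lb·ft

After the gear mesh (23/47): 26.4 × 0.48936 = 12.919 lb·ft
After the chain (32/19): 12.919 × 1.6842 = 21.759 lb·ft
After the gear mesh (33/147): 21.759 × 0.22449 = 4.8846 lb·ft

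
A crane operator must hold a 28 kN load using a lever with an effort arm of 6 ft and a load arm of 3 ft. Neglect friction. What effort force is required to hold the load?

Lever MA = effort arm / load arm = 6/3 = 2.
Effort = load / MA = 28 / 2 = 14 kN.

14 kN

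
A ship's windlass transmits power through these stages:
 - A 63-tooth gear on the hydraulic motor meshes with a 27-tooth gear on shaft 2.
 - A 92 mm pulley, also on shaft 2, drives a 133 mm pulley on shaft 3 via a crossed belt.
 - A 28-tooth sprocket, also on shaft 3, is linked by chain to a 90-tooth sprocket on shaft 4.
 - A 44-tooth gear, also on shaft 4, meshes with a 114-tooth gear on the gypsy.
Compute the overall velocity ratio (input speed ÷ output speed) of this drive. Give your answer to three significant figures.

Each stage contributes driven/driver: gear mesh 27/63 = 0.42857, belt 133/92 = 1.4457, chain 90/28 = 3.2143, gear mesh 114/44 = 2.5909.
Overall: 0.42857 × 1.4457 × 3.2143 × 2.5909 = 5.1597.

5.16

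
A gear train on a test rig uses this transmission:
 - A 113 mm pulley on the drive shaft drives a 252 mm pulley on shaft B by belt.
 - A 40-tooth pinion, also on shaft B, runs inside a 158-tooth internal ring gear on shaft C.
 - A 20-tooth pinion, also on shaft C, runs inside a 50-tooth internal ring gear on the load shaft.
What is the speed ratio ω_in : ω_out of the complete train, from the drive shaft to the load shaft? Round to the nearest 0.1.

Each stage contributes driven/driver: belt 252/113 = 2.2301, internal gear 158/40 = 3.95, internal gear 50/20 = 2.5.
Overall: 2.2301 × 3.95 × 2.5 = 22.022.

22.0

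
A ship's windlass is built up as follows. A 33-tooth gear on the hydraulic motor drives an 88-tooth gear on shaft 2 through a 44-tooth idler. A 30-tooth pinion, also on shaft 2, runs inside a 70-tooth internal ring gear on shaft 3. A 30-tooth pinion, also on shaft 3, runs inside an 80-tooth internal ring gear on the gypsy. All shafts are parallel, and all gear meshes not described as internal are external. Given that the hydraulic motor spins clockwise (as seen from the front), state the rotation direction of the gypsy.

the hydraulic motor → shaft 2: driver → idler → driven is 2 external meshes, 2 reversals → CW.
shaft 2 → shaft 3: internal mesh, same direction → CW.
shaft 3 → the gypsy: internal mesh, same direction → CW.
2 reversals in total — an even number — so the gypsy turns the same way as the hydraulic motor.

clockwise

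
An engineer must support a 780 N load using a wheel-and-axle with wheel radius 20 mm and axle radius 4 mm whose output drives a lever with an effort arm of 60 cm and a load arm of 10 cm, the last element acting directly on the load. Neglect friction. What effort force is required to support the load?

Wheel-and-axle MA = R/r = 20/4 = 5.
Lever MA = effort arm / load arm = 60/10 = 6.
Combined ideal MA = 5 × 6 = 30.
Effort = load / MA = 780 / 30 = 26 N.

26 N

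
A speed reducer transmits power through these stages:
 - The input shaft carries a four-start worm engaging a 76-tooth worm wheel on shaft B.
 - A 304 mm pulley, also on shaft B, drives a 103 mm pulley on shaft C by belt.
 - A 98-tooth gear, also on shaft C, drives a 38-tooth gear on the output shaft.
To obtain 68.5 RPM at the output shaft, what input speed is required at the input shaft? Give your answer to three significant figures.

171 RPM

Overall ratio R = 19 × 0.33882 × 0.38776 = 2.4962.
Required input speed = output speed × R = 68.5 × 2.4962 = 170.99 RPM.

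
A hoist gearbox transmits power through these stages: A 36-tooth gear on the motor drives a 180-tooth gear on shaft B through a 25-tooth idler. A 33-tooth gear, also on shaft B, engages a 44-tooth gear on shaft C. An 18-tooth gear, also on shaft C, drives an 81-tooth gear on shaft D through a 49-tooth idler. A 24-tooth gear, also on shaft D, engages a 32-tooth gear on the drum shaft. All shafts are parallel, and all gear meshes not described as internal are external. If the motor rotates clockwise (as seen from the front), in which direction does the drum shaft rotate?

clockwise

the motor → shaft B: driver → idler → driven is 2 external meshes, 2 reversals → CW.
shaft B → shaft C: external mesh, 1 reversal → CCW.
shaft C → shaft D: driver → idler → driven is 2 external meshes, 2 reversals → CCW.
shaft D → the drum shaft: external mesh, 1 reversal → CW.
6 reversals in total — an even number — so the drum shaft turns the same way as the motor.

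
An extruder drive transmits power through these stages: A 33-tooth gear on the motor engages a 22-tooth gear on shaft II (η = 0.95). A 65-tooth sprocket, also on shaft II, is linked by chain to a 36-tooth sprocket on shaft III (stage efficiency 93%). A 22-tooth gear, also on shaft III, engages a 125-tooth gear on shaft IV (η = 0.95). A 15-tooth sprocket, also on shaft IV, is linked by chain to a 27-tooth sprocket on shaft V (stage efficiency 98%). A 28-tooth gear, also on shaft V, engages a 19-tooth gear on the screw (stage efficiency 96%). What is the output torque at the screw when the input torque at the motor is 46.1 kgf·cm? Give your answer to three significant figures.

93.3 kgf·cm

gear mesh 22/33 = 0.66667 → τ = 46.1·0.66667·0.95 = 29.197 kgf·cm
chain 36/65 = 0.55385 → τ = 29.197·0.55385·0.93 = 15.039 kgf·cm
gear mesh 125/22 = 5.6818 → τ = 15.039·5.6818·0.95 = 81.174 kgf·cm
chain 27/15 = 1.8 → τ = 81.174·1.8·0.98 = 143.19 kgf·cm
gear mesh 19/28 = 0.67857 → τ = 143.19·0.67857·0.96 = 93.279 kgf·cm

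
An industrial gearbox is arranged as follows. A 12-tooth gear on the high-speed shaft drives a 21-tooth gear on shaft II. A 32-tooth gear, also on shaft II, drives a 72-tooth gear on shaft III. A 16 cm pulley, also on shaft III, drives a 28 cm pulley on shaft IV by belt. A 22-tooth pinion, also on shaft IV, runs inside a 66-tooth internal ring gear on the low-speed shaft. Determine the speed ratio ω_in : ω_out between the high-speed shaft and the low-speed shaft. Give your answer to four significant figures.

Each stage contributes driven/driver: gear mesh 21/12 = 1.75, gear mesh 72/32 = 2.25, belt 28/16 = 1.75, internal gear 66/22 = 3.
Overall: 1.75 × 2.25 × 1.75 × 3 = 20.672.

20.67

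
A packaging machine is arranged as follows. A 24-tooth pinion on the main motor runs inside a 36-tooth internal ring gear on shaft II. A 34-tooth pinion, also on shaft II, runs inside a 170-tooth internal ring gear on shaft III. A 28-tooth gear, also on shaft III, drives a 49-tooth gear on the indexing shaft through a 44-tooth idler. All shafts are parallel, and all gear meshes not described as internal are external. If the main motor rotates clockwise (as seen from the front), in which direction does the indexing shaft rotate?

the main motor → shaft II: internal mesh, same direction → CW.
shaft II → shaft III: internal mesh, same direction → CW.
shaft III → the indexing shaft: driver → idler → driven is 2 external meshes, 2 reversals → CW.
2 reversals in total — an even number — so the indexing shaft turns the same way as the main motor.

clockwise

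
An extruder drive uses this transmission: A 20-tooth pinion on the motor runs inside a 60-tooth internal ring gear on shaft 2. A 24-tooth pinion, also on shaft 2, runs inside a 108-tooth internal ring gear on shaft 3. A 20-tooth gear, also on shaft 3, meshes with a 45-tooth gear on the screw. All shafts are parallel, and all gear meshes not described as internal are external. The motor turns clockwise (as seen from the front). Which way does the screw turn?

counterclockwise

the motor → shaft 2: internal mesh, same direction → CW.
shaft 2 → shaft 3: internal mesh, same direction → CW.
shaft 3 → the screw: external mesh, 1 reversal → CCW.
1 reversal in total — an odd number — so the screw turns opposite to the motor.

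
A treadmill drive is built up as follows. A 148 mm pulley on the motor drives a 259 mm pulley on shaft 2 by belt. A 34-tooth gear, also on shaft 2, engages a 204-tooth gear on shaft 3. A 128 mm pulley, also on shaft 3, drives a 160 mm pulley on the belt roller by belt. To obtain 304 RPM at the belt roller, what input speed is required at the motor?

3990 RPM

Overall ratio R = 1.75 × 6 × 1.25 = 13.125.
Required input speed = output speed × R = 304 × 13.125 = 3990 RPM.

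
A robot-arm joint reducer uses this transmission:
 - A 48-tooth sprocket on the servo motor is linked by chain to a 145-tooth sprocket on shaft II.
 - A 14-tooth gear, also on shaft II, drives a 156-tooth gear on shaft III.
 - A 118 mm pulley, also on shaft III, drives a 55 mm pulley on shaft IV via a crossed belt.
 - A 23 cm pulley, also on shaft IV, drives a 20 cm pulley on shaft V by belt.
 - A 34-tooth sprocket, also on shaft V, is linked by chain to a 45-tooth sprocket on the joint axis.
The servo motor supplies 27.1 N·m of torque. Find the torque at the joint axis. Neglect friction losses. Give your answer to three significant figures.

chain 145/48 = 3.0208 → τ = 27.1·3.0208 = 81.865 N·m
gear mesh 156/14 = 11.143 → τ = 81.865·11.143 = 912.21 N·m
belt 55/118 = 0.4661 → τ = 912.21·0.4661 = 425.18 N·m
belt 20/23 = 0.86957 → τ = 425.18·0.86957 = 369.72 N·m
chain 45/34 = 1.3235 → τ = 369.72·1.3235 = 489.34 N·m

489 N·m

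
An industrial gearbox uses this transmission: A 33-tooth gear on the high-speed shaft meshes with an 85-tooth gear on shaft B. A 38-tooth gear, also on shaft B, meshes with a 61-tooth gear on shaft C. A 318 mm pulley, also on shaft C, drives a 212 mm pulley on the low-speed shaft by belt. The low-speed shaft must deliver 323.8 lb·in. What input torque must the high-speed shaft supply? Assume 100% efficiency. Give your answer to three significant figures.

Overall ratio R = 2.5758 × 1.6053 × 0.66667 = 2.7565.
Input torque = output torque / R = 323.8 / 2.7565 = 117.47 lb·in.

117 lb·in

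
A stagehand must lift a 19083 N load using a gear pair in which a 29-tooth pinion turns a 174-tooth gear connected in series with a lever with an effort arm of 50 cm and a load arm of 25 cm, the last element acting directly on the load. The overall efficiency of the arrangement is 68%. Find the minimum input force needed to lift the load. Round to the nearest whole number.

Gear pair MA = 174/29 = 6.
Lever MA = effort arm / load arm = 50/25 = 2.
Combined ideal MA = 6 × 2 = 12.
Actual MA = 12 × 0.68 = 8.16.
Effort = load / actual MA = 19083 / 8.16 = 2338.6 N.

2339 N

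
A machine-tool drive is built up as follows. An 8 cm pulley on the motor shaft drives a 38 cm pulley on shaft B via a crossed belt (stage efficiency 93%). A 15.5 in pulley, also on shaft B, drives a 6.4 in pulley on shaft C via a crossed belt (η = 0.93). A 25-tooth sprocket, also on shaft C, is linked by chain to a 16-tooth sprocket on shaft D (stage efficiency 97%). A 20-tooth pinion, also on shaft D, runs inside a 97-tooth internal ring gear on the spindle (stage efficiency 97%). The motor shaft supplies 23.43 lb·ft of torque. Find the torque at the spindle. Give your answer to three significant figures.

After the belt (38/8): 23.43 × 4.75 × 0.93 = 103.5 lb·ft
After the belt (6.4/15.5): 103.5 × 0.4129 × 0.93 = 39.745 lb·ft
After the chain (16/25): 39.745 × 0.64 × 0.97 = 24.674 lb·ft
After the internal gear (97/20): 24.674 × 4.85 × 0.97 = 116.08 lb·ft

116 lb·ft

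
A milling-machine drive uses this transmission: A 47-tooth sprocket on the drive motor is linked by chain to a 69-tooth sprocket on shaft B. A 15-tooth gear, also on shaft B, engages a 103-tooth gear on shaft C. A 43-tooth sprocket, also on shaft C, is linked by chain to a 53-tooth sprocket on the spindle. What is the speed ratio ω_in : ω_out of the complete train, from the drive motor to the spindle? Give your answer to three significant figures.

Each stage contributes driven/driver: chain 69/47 = 1.4681, gear mesh 103/15 = 6.8667, chain 53/43 = 1.2326.
Overall: 1.4681 × 6.8667 × 1.2326 = 12.425.

12.4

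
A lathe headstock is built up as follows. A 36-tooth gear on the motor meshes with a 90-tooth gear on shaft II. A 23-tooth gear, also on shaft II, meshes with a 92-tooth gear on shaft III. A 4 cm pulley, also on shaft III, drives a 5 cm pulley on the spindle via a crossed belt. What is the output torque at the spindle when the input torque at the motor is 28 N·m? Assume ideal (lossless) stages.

350 N·m

After the gear mesh (90/36): 28 × 2.5 = 70 N·m
After the gear mesh (92/23): 70 × 4 = 280 N·m
After the belt (5/4): 280 × 1.25 = 350 N·m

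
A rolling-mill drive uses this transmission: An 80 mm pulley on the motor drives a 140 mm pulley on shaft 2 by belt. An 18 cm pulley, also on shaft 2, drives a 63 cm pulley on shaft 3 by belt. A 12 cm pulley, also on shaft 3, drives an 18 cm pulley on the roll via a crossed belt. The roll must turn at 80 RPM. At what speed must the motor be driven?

735 RPM

Overall ratio R = 1.75 × 3.5 × 1.5 = 9.1875.
Required input speed = output speed × R = 80 × 9.1875 = 735 RPM.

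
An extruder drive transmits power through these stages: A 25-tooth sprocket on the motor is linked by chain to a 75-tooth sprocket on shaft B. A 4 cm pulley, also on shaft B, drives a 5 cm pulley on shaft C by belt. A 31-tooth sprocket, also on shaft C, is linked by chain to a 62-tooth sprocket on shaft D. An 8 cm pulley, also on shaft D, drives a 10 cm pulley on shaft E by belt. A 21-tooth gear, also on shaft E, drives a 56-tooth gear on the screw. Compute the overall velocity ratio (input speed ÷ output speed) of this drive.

25

Each stage contributes driven/driver: chain 75/25 = 3, belt 5/4 = 1.25, chain 62/31 = 2, belt 10/8 = 1.25, gear mesh 56/21 = 2.6667.
Overall: 3 × 1.25 × 2 × 1.25 × 2.6667 = 25.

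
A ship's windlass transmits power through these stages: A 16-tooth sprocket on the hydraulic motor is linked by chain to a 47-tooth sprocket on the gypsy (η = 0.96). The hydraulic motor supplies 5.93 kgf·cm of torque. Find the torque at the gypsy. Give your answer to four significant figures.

16.72 kgf·cm

After the chain (47/16): 5.93 × 2.9375 × 0.96 = 16.723 kgf·cm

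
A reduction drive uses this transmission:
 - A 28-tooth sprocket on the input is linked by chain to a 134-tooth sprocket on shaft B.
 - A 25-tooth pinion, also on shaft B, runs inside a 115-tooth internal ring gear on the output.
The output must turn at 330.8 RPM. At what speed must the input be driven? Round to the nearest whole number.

Overall ratio R = 4.7857 × 4.6 = 22.014.
Required input speed = output speed × R = 330.8 × 22.014 = 7282.3 RPM.

7282 RPM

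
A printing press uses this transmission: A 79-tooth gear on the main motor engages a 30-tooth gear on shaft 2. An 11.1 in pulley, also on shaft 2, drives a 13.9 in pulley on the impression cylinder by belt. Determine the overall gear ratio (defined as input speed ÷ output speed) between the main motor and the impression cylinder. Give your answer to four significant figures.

Each stage contributes driven/driver: gear mesh 30/79 = 0.37975, belt 13.9/11.1 = 1.2523.
Overall: 0.37975 × 1.2523 = 0.47554.

0.4755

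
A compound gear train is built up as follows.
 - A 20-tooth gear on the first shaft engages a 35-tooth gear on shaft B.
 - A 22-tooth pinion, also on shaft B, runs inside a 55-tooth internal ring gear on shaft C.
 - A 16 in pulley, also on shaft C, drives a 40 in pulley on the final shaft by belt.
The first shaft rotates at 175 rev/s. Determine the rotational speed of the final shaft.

16 rev/s

Gear mesh: ratio = 35/20 = 1.75, so shaft B turns at 175 / 1.75 = 100 rev/s.
Internal gear: ratio = 55/22 = 2.5, so shaft C turns at 100 / 2.5 = 40 rev/s.
Belt: ratio = 40/16 = 2.5, so the final shaft turns at 40 / 2.5 = 16 rev/s.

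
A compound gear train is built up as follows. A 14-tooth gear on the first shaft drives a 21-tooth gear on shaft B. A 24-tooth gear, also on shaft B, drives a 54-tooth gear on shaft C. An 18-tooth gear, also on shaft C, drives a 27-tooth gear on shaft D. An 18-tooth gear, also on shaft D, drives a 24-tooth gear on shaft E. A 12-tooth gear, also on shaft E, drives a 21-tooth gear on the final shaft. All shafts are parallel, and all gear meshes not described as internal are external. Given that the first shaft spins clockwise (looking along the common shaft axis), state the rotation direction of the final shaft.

counterclockwise

the first shaft → shaft B: external mesh, 1 reversal → CCW.
shaft B → shaft C: external mesh, 1 reversal → CW.
shaft C → shaft D: external mesh, 1 reversal → CCW.
shaft D → shaft E: external mesh, 1 reversal → CW.
shaft E → the final shaft: external mesh, 1 reversal → CCW.
5 reversals in total — an odd number — so the final shaft turns opposite to the first shaft.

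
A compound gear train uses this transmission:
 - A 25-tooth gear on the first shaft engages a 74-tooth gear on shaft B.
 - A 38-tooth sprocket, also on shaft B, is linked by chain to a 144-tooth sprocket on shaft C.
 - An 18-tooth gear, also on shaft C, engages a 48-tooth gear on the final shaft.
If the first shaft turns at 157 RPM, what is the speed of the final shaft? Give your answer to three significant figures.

5.25 RPM

the first shaft → shaft B (gear mesh, 74/25): 157 ÷ 2.96 = 53.041 RPM
shaft B → shaft C (chain, 144/38): 53.041 ÷ 3.7895 = 13.997 RPM
shaft C → the final shaft (gear mesh, 48/18): 13.997 ÷ 2.6667 = 5.2488 RPM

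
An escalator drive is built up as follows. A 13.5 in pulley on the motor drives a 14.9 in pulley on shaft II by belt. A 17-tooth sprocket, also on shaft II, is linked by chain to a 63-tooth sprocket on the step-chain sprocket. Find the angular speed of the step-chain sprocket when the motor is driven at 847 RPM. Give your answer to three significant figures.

belt 14.9/13.5 = 1.1037 → 847/1.1037 = 767.42 RPM
chain 63/17 = 3.7059 → 767.42/3.7059 = 207.08 RPM

207 RPM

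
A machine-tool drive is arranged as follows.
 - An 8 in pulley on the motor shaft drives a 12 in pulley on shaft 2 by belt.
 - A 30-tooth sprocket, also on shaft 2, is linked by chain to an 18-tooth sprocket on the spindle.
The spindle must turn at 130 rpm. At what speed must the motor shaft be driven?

117 rpm

Overall ratio R = 1.5 × 0.6 = 0.9.
Required input speed = output speed × R = 130 × 0.9 = 117 rpm.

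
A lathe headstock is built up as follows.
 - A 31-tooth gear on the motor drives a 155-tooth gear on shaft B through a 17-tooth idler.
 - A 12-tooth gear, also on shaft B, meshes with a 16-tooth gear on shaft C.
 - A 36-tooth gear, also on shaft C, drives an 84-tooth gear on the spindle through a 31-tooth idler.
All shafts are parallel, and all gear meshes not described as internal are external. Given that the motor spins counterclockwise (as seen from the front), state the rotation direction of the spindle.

the motor → shaft B: driver → idler → driven is 2 external meshes, 2 reversals → CCW.
shaft B → shaft C: external mesh, 1 reversal → CW.
shaft C → the spindle: driver → idler → driven is 2 external meshes, 2 reversals → CW.
5 reversals in total — an odd number — so the spindle turns opposite to the motor.

clockwise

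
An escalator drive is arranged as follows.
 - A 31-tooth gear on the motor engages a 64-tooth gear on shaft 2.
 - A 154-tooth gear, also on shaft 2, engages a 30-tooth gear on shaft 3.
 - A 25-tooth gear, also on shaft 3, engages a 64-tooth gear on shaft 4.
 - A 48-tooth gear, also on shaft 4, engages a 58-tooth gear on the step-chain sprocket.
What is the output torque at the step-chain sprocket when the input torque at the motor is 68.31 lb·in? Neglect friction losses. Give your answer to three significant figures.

85.0 lb·in

gear mesh 64/31 = 2.0645 → τ = 68.31·2.0645 = 141.03 lb·in
gear mesh 30/154 = 0.19481 → τ = 141.03·0.19481 = 27.473 lb·in
gear mesh 64/25 = 2.56 → τ = 27.473·2.56 = 70.33 lb·in
gear mesh 58/48 = 1.2083 → τ = 70.33·1.2083 = 84.983 lb·in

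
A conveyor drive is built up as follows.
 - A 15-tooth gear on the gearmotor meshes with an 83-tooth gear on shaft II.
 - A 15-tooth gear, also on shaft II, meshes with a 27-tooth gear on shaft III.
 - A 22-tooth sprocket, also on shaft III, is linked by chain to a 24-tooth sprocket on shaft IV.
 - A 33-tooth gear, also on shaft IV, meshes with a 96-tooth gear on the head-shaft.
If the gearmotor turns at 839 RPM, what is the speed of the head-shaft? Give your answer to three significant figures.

26.5 RPM

gear mesh 83/15 = 5.5333 → 839/5.5333 = 151.63 RPM
gear mesh 27/15 = 1.8 → 151.63/1.8 = 84.237 RPM
chain 24/22 = 1.0909 → 84.237/1.0909 = 77.217 RPM
gear mesh 96/33 = 2.9091 → 77.217/2.9091 = 26.543 RPM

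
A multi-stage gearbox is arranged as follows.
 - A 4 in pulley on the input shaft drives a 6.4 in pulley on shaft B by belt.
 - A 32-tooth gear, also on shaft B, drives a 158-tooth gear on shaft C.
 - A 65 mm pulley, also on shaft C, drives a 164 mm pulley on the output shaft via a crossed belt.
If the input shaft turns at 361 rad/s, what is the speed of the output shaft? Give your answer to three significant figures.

belt 6.4/4 = 1.6 → 361/1.6 = 225.62 rad/s
gear mesh 158/32 = 4.9375 → 225.62/4.9375 = 45.696 rad/s
belt 164/65 = 2.5231 → 45.696/2.5231 = 18.111 rad/s

18.1 rad/s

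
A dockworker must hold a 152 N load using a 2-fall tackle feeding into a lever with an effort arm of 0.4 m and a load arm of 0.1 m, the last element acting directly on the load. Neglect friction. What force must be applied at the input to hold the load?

Block-and-tackle MA = number of supporting rope parts = 2.
Lever MA = effort arm / load arm = 0.4/0.1 = 4.
Combined ideal MA = 2 × 4 = 8.
Effort = load / MA = 152 / 8 = 19 N.

19 N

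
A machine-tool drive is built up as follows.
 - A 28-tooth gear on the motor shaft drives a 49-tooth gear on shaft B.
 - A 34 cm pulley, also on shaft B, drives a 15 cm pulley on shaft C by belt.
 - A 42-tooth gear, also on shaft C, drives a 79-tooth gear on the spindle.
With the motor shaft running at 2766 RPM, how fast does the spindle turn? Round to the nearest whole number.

gear mesh 49/28 = 1.75 → 2766/1.75 = 1580.6 RPM
belt 15/34 = 0.44118 → 1580.6/0.44118 = 3582.6 RPM
gear mesh 79/42 = 1.881 → 3582.6/1.881 = 1904.7 RPM

1905 RPM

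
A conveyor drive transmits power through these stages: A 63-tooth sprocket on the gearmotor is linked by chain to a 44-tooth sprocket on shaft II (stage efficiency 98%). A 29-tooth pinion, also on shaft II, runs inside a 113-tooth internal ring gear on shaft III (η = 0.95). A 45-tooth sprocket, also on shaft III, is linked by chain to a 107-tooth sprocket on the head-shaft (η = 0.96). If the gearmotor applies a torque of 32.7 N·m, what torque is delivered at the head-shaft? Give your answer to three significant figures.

chain 44/63 = 0.69841 → τ = 32.7·0.69841·0.98 = 22.381 N·m
internal gear 113/29 = 3.8966 → τ = 22.381·3.8966·0.95 = 82.85 N·m
chain 107/45 = 2.3778 → τ = 82.85·2.3778·0.96 = 189.12 N·m

189 N·m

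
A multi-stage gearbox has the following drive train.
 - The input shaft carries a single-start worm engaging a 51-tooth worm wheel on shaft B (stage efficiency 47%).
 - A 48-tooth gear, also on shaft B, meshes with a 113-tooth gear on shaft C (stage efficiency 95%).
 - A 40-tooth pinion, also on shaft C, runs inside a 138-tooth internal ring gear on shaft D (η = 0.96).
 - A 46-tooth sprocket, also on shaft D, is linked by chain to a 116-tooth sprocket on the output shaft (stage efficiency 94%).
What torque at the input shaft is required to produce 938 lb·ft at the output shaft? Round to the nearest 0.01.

Overall ratio R = 51 × 2.3542 × 3.45 × 2.5217 = 1044.5; overall efficiency η = 0.47 × 0.95 × 0.96 × 0.94 = 0.4029.
Input torque = output torque / (R × η) = 938 / (1044.5 × 0.4029) = 2.2287 lb·ft.

2.23 lb·ft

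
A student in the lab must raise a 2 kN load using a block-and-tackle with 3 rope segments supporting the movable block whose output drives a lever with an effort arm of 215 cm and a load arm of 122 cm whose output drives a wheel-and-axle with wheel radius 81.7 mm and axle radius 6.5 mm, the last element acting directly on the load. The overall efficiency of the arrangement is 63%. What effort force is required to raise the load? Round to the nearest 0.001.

0.048 kN

Block-and-tackle MA = number of supporting rope parts = 3.
Lever MA = effort arm / load arm = 215/122 = 1.7623.
Wheel-and-axle MA = R/r = 81.7/6.5 = 12.569.
Combined ideal MA = 3 × 1.7623 × 12.569 = 66.452.
Actual MA = 66.452 × 0.63 = 41.865.
Effort = load / actual MA = 2 / 41.865 = 0.047773 kN.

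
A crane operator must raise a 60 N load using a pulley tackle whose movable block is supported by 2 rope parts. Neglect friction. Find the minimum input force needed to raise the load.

Block-and-tackle MA = number of supporting rope parts = 2.
Effort = load / MA = 60 / 2 = 30 N.

30 N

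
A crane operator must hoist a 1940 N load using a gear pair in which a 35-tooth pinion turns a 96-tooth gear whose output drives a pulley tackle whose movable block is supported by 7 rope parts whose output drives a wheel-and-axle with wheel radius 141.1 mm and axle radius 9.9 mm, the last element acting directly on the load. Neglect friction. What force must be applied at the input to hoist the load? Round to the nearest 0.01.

7.09 N

Gear pair MA = 96/35 = 2.7429.
Block-and-tackle MA = number of supporting rope parts = 7.
Wheel-and-axle MA = R/r = 141.1/9.9 = 14.253.
Combined ideal MA = 2.7429 × 7 × 14.253 = 273.65.
Effort = load / MA = 1940 / 273.65 = 7.0894 N.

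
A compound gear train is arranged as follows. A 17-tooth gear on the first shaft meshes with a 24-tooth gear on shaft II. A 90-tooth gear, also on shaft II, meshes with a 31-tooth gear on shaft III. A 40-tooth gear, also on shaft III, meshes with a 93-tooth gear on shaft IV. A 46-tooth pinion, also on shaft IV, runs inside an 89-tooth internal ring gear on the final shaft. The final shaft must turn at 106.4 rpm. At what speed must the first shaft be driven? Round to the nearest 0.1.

Overall ratio R = 1.4118 × 0.34444 × 2.325 × 1.9348 = 2.1874.
Required input speed = output speed × R = 106.4 × 2.1874 = 232.74 rpm.

232.7 rpm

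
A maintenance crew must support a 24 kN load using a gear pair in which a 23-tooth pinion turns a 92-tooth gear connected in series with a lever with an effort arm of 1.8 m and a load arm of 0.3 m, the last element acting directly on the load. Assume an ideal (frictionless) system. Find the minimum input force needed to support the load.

Gear pair MA = 92/23 = 4.
Lever MA = effort arm / load arm = 1.8/0.3 = 6.
Combined ideal MA = 4 × 6 = 24.
Effort = load / MA = 24 / 24 = 1 kN.

1 kN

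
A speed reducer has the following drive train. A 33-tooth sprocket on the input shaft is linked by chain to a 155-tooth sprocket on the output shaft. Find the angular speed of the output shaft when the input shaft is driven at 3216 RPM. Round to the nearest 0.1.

chain 155/33 = 4.697 → 3216/4.697 = 684.7 RPM

684.7 RPM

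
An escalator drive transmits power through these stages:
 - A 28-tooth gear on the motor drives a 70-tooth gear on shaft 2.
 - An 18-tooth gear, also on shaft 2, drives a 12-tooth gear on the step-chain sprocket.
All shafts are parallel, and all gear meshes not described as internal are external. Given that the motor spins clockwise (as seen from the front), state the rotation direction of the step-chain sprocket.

clockwise

the motor → shaft 2: external mesh, 1 reversal → CCW.
shaft 2 → the step-chain sprocket: external mesh, 1 reversal → CW.
2 reversals in total — an even number — so the step-chain sprocket turns the same way as the motor.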